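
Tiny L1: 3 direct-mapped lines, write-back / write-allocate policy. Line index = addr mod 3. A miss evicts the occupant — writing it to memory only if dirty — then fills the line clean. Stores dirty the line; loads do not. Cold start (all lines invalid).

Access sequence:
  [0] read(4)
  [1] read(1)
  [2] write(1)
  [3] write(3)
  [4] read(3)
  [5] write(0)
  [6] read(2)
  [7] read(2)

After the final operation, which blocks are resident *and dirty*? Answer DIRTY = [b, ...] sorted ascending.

0: R B4 -> L1 miss  d=-]
1: R B1 -> L1 miss  d=-]
2: W B1 -> L1 hit  d=D]
3: W B3 -> L0 miss  d=D]
4: R B3 -> L0 hit  d=D]
5: W B0 -> L0 miss wb->B3  d=D]
6: R B2 -> L2 miss  d=-]
7: R B2 -> L2 hit  d=-]

DIRTY = [0, 1]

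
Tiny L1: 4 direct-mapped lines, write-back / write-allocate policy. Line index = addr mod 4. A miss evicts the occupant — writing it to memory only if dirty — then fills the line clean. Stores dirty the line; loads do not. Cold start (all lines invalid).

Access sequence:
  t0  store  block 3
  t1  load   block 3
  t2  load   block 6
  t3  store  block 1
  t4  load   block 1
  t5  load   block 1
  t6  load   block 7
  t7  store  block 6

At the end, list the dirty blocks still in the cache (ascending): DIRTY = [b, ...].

0: W B3 → L3 miss [D]
1: R B3 → L3 hit [D]
2: R B6 → L2 miss [-]
3: W B1 → L1 miss [D]
4: R B1 → L1 hit [D]
5: R B1 → L1 hit [D]
6: R B7 → L3 miss wb→B3 [-]
7: W B6 → L2 hit [D]

DIRTY = [1, 6]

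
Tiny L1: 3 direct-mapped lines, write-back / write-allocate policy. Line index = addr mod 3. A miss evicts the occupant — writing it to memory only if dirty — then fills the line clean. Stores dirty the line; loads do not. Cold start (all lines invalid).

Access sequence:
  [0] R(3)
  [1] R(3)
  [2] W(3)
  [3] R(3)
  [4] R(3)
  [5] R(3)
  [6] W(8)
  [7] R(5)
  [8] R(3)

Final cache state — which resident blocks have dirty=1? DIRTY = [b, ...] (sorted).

  0 | R B3 → L0 miss [-]
  1 | R B3 → L0 hit [-]
  2 | W B3 → L0 hit [D]
  3 | R B3 → L0 hit [D]
  4 | R B3 → L0 hit [D]
  5 | R B3 → L0 hit [D]
  6 | W B8 → L2 miss [D]
  7 | R B5 → L2 miss wb→B8 [-]
  8 | R B3 → L0 hit [D]

DIRTY = [3]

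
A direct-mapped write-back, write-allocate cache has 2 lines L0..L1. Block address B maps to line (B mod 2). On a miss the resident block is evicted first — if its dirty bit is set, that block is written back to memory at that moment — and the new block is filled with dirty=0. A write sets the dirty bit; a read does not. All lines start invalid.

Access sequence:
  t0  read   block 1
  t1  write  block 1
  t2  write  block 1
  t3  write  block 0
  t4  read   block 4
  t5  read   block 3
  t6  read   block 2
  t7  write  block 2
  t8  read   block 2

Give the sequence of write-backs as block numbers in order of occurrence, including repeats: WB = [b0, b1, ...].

WB = [0, 1]

0: R B1 -> L1 miss  d=-]
1: W B1 -> L1 hit  d=D]
2: W B1 -> L1 hit  d=D]
3: W B0 -> L0 miss  d=D]
4: R B4 -> L0 miss wb->B0  d=-]
5: R B3 -> L1 miss wb->B1  d=-]
6: R B2 -> L0 miss  d=-]
7: W B2 -> L0 hit  d=D]
8: R B2 -> L0 hit  d=D]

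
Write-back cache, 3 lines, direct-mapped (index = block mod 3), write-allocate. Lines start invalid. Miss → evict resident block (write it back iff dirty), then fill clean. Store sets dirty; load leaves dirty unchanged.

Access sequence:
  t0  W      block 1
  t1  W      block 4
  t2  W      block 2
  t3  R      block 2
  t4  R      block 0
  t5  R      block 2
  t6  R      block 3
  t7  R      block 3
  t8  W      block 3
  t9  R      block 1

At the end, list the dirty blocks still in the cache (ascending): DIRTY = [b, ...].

0: W B1 -> L1 miss  d=D]
1: W B4 -> L1 miss wb->B1  d=D]
2: W B2 -> L2 miss  d=D]
3: R B2 -> L2 hit  d=D]
4: R B0 -> L0 miss  d=-]
5: R B2 -> L2 hit  d=D]
6: R B3 -> L0 miss  d=-]
7: R B3 -> L0 hit  d=-]
8: W B3 -> L0 hit  d=D]
9: R B1 -> L1 miss wb->B4  d=-]

DIRTY = [2, 3]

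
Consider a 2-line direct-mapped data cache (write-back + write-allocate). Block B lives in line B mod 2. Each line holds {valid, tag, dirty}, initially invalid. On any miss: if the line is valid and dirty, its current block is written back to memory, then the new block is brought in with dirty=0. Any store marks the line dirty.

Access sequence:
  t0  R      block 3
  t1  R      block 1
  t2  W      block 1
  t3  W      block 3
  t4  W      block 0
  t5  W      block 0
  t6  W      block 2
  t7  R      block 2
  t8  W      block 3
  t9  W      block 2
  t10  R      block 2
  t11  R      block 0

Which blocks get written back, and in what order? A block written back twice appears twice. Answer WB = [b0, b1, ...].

  0 | R B3 → L1 miss [-]
  1 | R B1 → L1 miss [-]
  2 | W B1 → L1 hit [D]
  3 | W B3 → L1 miss wb→B1 [D]
  4 | W B0 → L0 miss [D]
  5 | W B0 → L0 hit [D]
  6 | W B2 → L0 miss wb→B0 [D]
  7 | R B2 → L0 hit [D]
  8 | W B3 → L1 hit [D]
  9 | W B2 → L0 hit [D]
  10 | R B2 → L0 hit [D]
  11 | R B0 → L0 miss wb→B2 [-]

WB = [1, 0, 2]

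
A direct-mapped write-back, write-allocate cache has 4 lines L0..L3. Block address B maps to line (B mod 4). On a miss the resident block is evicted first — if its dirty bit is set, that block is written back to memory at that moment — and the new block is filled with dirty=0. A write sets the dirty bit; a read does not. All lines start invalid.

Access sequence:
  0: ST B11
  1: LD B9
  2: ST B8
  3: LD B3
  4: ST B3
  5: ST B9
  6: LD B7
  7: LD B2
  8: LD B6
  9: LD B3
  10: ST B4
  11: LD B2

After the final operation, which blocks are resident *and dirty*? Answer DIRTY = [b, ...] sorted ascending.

0: W B11 -> L3 miss  d=D]
1: R B9 -> L1 miss  d=-]
2: W B8 -> L0 miss  d=D]
3: R B3 -> L3 miss wb->B11  d=-]
4: W B3 -> L3 hit  d=D]
5: W B9 -> L1 hit  d=D]
6: R B7 -> L3 miss wb->B3  d=-]
7: R B2 -> L2 miss  d=-]
8: R B6 -> L2 miss  d=-]
9: R B3 -> L3 miss  d=-]
10: W B4 -> L0 miss wb->B8  d=D]
11: R B2 -> L2 miss  d=-]

DIRTY = [4, 9]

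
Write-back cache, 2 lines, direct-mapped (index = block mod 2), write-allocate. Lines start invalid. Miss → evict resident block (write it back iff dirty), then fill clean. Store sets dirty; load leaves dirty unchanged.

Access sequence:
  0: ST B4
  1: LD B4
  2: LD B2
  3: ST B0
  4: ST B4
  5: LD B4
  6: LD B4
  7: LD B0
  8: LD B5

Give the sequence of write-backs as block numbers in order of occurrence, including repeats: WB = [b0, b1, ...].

WB = [4, 0, 4]

0: W B4 → L0 miss [D]
1: R B4 → L0 hit [D]
2: R B2 → L0 miss wb→B4 [-]
3: W B0 → L0 miss [D]
4: W B4 → L0 miss wb→B0 [D]
5: R B4 → L0 hit [D]
6: R B4 → L0 hit [D]
7: R B0 → L0 miss wb→B4 [-]
8: R B5 → L1 miss [-]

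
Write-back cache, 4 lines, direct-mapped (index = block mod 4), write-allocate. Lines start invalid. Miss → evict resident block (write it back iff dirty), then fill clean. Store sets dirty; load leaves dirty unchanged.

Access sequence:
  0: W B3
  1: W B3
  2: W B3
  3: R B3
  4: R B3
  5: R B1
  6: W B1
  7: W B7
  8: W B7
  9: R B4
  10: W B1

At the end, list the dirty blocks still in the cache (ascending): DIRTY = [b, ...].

  0 | W B3 → L3 miss [D]
  1 | W B3 → L3 hit [D]
  2 | W B3 → L3 hit [D]
  3 | R B3 → L3 hit [D]
  4 | R B3 → L3 hit [D]
  5 | R B1 → L1 miss [-]
  6 | W B1 → L1 hit [D]
  7 | W B7 → L3 miss wb→B3 [D]
  8 | W B7 → L3 hit [D]
  9 | R B4 → L0 miss [-]
  10 | W B1 → L1 hit [D]

DIRTY = [1, 7]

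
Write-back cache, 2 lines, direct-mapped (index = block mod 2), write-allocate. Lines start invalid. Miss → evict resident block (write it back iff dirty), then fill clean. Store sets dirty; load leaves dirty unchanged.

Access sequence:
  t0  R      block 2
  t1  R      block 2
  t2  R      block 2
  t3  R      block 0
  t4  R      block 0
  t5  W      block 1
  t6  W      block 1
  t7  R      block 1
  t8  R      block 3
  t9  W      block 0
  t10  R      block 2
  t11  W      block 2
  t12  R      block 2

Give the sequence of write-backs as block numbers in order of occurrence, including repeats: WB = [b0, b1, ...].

0: R B2 -> L0 miss  d=-]
1: R B2 -> L0 hit  d=-]
2: R B2 -> L0 hit  d=-]
3: R B0 -> L0 miss  d=-]
4: R B0 -> L0 hit  d=-]
5: W B1 -> L1 miss  d=D]
6: W B1 -> L1 hit  d=D]
7: R B1 -> L1 hit  d=D]
8: R B3 -> L1 miss wb->B1  d=-]
9: W B0 -> L0 hit  d=D]
10: R B2 -> L0 miss wb->B0  d=-]
11: W B2 -> L0 hit  d=D]
12: R B2 -> L0 hit  d=D]

WB = [1, 0]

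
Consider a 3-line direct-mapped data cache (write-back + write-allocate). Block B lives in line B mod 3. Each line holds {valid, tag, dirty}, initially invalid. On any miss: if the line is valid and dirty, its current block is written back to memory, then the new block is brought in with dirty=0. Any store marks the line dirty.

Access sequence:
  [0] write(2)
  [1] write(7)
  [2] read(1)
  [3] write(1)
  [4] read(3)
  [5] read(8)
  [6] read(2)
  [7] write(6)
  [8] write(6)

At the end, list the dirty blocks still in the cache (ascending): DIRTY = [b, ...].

0: W B2 -> L2 miss  d=D]
1: W B7 -> L1 miss  d=D]
2: R B1 -> L1 miss wb->B7  d=-]
3: W B1 -> L1 hit  d=D]
4: R B3 -> L0 miss  d=-]
5: R B8 -> L2 miss wb->B2  d=-]
6: R B2 -> L2 miss  d=-]
7: W B6 -> L0 miss  d=D]
8: W B6 -> L0 hit  d=D]

DIRTY = [1, 6]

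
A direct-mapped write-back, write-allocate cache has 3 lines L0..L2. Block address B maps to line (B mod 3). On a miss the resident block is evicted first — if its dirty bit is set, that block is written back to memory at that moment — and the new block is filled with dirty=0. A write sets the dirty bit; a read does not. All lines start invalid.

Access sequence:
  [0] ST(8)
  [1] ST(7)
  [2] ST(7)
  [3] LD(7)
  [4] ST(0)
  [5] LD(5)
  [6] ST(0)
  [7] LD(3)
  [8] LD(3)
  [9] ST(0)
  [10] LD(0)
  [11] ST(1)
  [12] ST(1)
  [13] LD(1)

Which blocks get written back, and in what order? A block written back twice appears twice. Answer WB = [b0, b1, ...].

WB = [8, 0, 7]

0: W B8 -> L2 miss  d=D]
1: W B7 -> L1 miss  d=D]
2: W B7 -> L1 hit  d=D]
3: R B7 -> L1 hit  d=D]
4: W B0 -> L0 miss  d=D]
5: R B5 -> L2 miss wb->B8  d=-]
6: W B0 -> L0 hit  d=D]
7: R B3 -> L0 miss wb->B0  d=-]
8: R B3 -> L0 hit  d=-]
9: W B0 -> L0 miss  d=D]
10: R B0 -> L0 hit  d=D]
11: W B1 -> L1 miss wb->B7  d=D]
12: W B1 -> L1 hit  d=D]
13: R B1 -> L1 hit  d=D]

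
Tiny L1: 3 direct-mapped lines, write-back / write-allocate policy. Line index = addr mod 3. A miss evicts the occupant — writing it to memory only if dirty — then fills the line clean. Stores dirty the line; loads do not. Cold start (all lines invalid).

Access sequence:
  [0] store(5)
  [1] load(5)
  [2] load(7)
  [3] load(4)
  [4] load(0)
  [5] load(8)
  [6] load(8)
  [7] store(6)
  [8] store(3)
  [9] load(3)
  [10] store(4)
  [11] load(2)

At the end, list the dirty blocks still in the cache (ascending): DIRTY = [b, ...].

DIRTY = [3, 4]

0: W B5 → L2 miss [D]
1: R B5 → L2 hit [D]
2: R B7 → L1 miss [-]
3: R B4 → L1 miss [-]
4: R B0 → L0 miss [-]
5: R B8 → L2 miss wb→B5 [-]
6: R B8 → L2 hit [-]
7: W B6 → L0 miss [D]
8: W B3 → L0 miss wb→B6 [D]
9: R B3 → L0 hit [D]
10: W B4 → L1 hit [D]
11: R B2 → L2 miss [-]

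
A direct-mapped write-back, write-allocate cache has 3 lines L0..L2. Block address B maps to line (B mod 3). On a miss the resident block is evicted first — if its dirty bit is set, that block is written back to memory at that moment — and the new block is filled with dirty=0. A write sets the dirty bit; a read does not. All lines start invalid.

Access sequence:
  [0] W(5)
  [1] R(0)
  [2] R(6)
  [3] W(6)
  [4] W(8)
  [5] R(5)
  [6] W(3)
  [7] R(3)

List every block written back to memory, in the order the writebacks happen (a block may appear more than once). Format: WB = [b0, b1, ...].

  0 | W B5 → L2 miss [D]
  1 | R B0 → L0 miss [-]
  2 | R B6 → L0 miss [-]
  3 | W B6 → L0 hit [D]
  4 | W B8 → L2 miss wb→B5 [D]
  5 | R B5 → L2 miss wb→B8 [-]
  6 | W B3 → L0 miss wb→B6 [D]
  7 | R B3 → L0 hit [D]

WB = [5, 8, 6]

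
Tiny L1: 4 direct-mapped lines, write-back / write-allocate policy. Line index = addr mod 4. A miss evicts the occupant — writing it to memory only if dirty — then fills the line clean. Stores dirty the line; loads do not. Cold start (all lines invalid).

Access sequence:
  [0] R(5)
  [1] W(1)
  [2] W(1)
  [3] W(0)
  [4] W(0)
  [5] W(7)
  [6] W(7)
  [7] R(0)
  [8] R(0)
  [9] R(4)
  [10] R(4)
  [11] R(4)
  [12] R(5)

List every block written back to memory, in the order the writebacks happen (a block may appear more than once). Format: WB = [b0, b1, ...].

  0 | R B5 → L1 miss [-]
  1 | W B1 → L1 miss [D]
  2 | W B1 → L1 hit [D]
  3 | W B0 → L0 miss [D]
  4 | W B0 → L0 hit [D]
  5 | W B7 → L3 miss [D]
  6 | W B7 → L3 hit [D]
  7 | R B0 → L0 hit [D]
  8 | R B0 → L0 hit [D]
  9 | R B4 → L0 miss wb→B0 [-]
  10 | R B4 → L0 hit [-]
  11 | R B4 → L0 hit [-]
  12 | R B5 → L1 miss wb→B1 [-]

WB = [0, 1]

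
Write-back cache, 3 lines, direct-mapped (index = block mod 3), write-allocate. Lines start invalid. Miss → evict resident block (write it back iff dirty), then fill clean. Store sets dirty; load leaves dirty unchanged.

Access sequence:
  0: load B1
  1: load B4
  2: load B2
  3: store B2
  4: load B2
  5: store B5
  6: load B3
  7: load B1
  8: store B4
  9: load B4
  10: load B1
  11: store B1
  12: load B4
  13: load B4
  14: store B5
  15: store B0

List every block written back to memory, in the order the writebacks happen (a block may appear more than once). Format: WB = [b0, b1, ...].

  0 | R B1 → L1 miss [-]
  1 | R B4 → L1 miss [-]
  2 | R B2 → L2 miss [-]
  3 | W B2 → L2 hit [D]
  4 | R B2 → L2 hit [D]
  5 | W B5 → L2 miss wb→B2 [D]
  6 | R B3 → L0 miss [-]
  7 | R B1 → L1 miss [-]
  8 | W B4 → L1 miss [D]
  9 | R B4 → L1 hit [D]
  10 | R B1 → L1 miss wb→B4 [-]
  11 | W B1 → L1 hit [D]
  12 | R B4 → L1 miss wb→B1 [-]
  13 | R B4 → L1 hit [-]
  14 | W B5 → L2 hit [D]
  15 | W B0 → L0 miss [D]

WB = [2, 4, 1]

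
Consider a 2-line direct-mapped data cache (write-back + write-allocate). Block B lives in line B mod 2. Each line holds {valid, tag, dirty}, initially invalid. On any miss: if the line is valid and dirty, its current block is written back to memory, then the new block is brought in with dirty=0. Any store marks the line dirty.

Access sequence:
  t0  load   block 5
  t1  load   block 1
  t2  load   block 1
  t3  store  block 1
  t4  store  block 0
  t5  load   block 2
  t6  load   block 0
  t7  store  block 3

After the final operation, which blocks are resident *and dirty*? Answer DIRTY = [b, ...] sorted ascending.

DIRTY = [3]

0: R B5 -> L1 miss  d=-]
1: R B1 -> L1 miss  d=-]
2: R B1 -> L1 hit  d=-]
3: W B1 -> L1 hit  d=D]
4: W B0 -> L0 miss  d=D]
5: R B2 -> L0 miss wb->B0  d=-]
6: R B0 -> L0 miss  d=-]
7: W B3 -> L1 miss wb->B1  d=D]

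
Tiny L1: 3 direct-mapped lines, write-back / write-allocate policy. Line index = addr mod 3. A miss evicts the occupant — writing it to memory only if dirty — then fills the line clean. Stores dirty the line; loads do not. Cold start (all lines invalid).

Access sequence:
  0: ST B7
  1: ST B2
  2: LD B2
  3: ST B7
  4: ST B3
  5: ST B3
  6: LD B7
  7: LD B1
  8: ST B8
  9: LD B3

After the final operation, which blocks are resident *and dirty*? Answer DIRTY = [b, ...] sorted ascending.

0: W B7 → L1 miss [D]
1: W B2 → L2 miss [D]
2: R B2 → L2 hit [D]
3: W B7 → L1 hit [D]
4: W B3 → L0 miss [D]
5: W B3 → L0 hit [D]
6: R B7 → L1 hit [D]
7: R B1 → L1 miss wb→B7 [-]
8: W B8 → L2 miss wb→B2 [D]
9: R B3 → L0 hit [D]

DIRTY = [3, 8]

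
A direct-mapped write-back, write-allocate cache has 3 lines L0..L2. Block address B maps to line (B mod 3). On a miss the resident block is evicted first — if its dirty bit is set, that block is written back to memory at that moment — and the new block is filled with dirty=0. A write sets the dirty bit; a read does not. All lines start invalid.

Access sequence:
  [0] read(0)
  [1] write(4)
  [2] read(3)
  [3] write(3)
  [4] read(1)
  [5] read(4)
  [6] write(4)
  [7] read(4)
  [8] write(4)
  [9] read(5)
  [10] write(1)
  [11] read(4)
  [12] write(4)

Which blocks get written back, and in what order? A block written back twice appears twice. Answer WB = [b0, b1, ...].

  0 | R B0 → L0 miss [-]
  1 | W B4 → L1 miss [D]
  2 | R B3 → L0 miss [-]
  3 | W B3 → L0 hit [D]
  4 | R B1 → L1 miss wb→B4 [-]
  5 | R B4 → L1 miss [-]
  6 | W B4 → L1 hit [D]
  7 | R B4 → L1 hit [D]
  8 | W B4 → L1 hit [D]
  9 | R B5 → L2 miss [-]
  10 | W B1 → L1 miss wb→B4 [D]
  11 | R B4 → L1 miss wb→B1 [-]
  12 | W B4 → L1 hit [D]

WB = [4, 4, 1]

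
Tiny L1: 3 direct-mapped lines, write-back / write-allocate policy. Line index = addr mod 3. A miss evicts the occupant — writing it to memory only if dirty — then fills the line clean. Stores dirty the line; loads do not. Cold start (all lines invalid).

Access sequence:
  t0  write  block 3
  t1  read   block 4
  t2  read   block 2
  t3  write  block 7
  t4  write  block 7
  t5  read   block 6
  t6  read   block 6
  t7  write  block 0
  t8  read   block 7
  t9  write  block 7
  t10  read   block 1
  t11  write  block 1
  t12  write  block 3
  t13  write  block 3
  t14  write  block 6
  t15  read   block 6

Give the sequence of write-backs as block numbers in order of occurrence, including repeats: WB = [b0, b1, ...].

WB = [3, 7, 0, 3]

  0 | W B3 → L0 miss [D]
  1 | R B4 → L1 miss [-]
  2 | R B2 → L2 miss [-]
  3 | W B7 → L1 miss [D]
  4 | W B7 → L1 hit [D]
  5 | R B6 → L0 miss wb→B3 [-]
  6 | R B6 → L0 hit [-]
  7 | W B0 → L0 miss [D]
  8 | R B7 → L1 hit [D]
  9 | W B7 → L1 hit [D]
  10 | R B1 → L1 miss wb→B7 [-]
  11 | W B1 → L1 hit [D]
  12 | W B3 → L0 miss wb→B0 [D]
  13 | W B3 → L0 hit [D]
  14 | W B6 → L0 miss wb→B3 [D]
  15 | R B6 → L0 hit [D]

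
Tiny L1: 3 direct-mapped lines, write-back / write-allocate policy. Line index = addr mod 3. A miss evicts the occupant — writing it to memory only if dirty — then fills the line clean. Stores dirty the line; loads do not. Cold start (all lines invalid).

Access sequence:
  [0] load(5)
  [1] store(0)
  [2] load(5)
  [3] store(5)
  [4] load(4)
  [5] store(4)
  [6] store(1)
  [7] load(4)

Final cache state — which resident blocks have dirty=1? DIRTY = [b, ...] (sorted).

DIRTY = [0, 5]

  0 | R B5 → L2 miss [-]
  1 | W B0 → L0 miss [D]
  2 | R B5 → L2 hit [-]
  3 | W B5 → L2 hit [D]
  4 | R B4 → L1 miss [-]
  5 | W B4 → L1 hit [D]
  6 | W B1 → L1 miss wb→B4 [D]
  7 | R B4 → L1 miss wb→B1 [-]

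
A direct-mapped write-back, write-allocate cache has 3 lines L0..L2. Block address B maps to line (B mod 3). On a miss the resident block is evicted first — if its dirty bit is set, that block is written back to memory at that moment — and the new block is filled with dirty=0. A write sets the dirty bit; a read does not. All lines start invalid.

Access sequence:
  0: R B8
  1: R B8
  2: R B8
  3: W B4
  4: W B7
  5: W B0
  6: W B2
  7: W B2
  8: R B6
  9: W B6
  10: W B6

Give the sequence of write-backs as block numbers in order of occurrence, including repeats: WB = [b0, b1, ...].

  0 | R B8 → L2 miss [-]
  1 | R B8 → L2 hit [-]
  2 | R B8 → L2 hit [-]
  3 | W B4 → L1 miss [D]
  4 | W B7 → L1 miss wb→B4 [D]
  5 | W B0 → L0 miss [D]
  6 | W B2 → L2 miss [D]
  7 | W B2 → L2 hit [D]
  8 | R B6 → L0 miss wb→B0 [-]
  9 | W B6 → L0 hit [D]
  10 | W B6 → L0 hit [D]

WB = [4, 0]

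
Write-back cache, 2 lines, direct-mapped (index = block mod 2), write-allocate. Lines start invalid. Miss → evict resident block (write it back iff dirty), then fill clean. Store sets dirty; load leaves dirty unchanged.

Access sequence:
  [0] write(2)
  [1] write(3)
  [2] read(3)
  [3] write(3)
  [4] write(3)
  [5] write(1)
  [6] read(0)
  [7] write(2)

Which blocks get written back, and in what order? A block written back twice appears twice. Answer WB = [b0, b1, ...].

  0 | W B2 → L0 miss [D]
  1 | W B3 → L1 miss [D]
  2 | R B3 → L1 hit [D]
  3 | W B3 → L1 hit [D]
  4 | W B3 → L1 hit [D]
  5 | W B1 → L1 miss wb→B3 [D]
  6 | R B0 → L0 miss wb→B2 [-]
  7 | W B2 → L0 miss [D]

WB = [3, 2]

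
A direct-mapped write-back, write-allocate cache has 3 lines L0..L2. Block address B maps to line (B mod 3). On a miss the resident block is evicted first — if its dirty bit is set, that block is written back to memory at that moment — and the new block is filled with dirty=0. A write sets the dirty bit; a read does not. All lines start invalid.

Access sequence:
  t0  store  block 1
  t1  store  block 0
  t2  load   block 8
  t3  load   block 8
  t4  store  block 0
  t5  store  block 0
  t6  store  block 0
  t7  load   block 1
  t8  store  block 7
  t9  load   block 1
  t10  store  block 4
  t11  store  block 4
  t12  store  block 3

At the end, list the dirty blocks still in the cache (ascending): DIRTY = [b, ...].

DIRTY = [3, 4]

  0 | W B1 → L1 miss [D]
  1 | W B0 → L0 miss [D]
  2 | R B8 → L2 miss [-]
  3 | R B8 → L2 hit [-]
  4 | W B0 → L0 hit [D]
  5 | W B0 → L0 hit [D]
  6 | W B0 → L0 hit [D]
  7 | R B1 → L1 hit [D]
  8 | W B7 → L1 miss wb→B1 [D]
  9 | R B1 → L1 miss wb→B7 [-]
  10 | W B4 → L1 miss [D]
  11 | W B4 → L1 hit [D]
  12 | W B3 → L0 miss wb→B0 [D]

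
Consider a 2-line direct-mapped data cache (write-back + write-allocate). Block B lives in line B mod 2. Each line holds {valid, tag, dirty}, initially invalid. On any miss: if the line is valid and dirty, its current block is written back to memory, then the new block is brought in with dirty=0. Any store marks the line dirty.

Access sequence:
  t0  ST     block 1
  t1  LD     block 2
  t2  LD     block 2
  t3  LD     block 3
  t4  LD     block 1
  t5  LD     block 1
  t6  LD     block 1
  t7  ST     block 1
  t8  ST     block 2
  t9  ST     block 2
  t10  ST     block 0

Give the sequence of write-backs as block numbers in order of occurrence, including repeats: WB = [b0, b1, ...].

WB = [1, 2]

0: W B1 -> L1 miss  d=D]
1: R B2 -> L0 miss  d=-]
2: R B2 -> L0 hit  d=-]
3: R B3 -> L1 miss wb->B1  d=-]
4: R B1 -> L1 miss  d=-]
5: R B1 -> L1 hit  d=-]
6: R B1 -> L1 hit  d=-]
7: W B1 -> L1 hit  d=D]
8: W B2 -> L0 hit  d=D]
9: W B2 -> L0 hit  d=D]
10: W B0 -> L0 miss wb->B2  d=D]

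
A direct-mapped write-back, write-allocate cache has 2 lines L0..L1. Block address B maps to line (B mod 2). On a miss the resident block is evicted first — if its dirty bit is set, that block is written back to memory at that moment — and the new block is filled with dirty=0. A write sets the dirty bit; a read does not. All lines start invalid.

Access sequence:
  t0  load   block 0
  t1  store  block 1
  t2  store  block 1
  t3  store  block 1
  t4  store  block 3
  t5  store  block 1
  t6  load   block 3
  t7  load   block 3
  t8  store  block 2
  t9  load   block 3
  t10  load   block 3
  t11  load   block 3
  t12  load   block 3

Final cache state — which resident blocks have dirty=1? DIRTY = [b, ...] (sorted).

0: R B0 → L0 miss [-]
1: W B1 → L1 miss [D]
2: W B1 → L1 hit [D]
3: W B1 → L1 hit [D]
4: W B3 → L1 miss wb→B1 [D]
5: W B1 → L1 miss wb→B3 [D]
6: R B3 → L1 miss wb→B1 [-]
7: R B3 → L1 hit [-]
8: W B2 → L0 miss [D]
9: R B3 → L1 hit [-]
10: R B3 → L1 hit [-]
11: R B3 → L1 hit [-]
12: R B3 → L1 hit [-]

DIRTY = [2]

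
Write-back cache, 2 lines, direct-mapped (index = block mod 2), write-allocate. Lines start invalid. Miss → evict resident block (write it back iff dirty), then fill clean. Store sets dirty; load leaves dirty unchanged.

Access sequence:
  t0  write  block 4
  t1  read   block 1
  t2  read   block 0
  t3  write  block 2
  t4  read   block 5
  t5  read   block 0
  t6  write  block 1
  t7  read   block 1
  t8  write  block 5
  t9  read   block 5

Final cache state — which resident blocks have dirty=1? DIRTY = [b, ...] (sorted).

0: W B4 → L0 miss [D]
1: R B1 → L1 miss [-]
2: R B0 → L0 miss wb→B4 [-]
3: W B2 → L0 miss [D]
4: R B5 → L1 miss [-]
5: R B0 → L0 miss wb→B2 [-]
6: W B1 → L1 miss [D]
7: R B1 → L1 hit [D]
8: W B5 → L1 miss wb→B1 [D]
9: R B5 → L1 hit [D]

DIRTY = [5]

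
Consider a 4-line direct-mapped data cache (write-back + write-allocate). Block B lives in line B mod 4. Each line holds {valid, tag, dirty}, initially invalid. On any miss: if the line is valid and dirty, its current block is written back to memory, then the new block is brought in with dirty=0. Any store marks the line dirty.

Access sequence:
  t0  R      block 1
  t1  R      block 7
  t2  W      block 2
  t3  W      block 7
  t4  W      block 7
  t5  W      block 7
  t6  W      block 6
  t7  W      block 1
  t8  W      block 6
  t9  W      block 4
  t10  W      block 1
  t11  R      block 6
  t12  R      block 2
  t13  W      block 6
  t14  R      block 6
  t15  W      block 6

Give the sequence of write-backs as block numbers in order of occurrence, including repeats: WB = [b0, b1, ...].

WB = [2, 6]

0: R B1 -> L1 miss  d=-]
1: R B7 -> L3 miss  d=-]
2: W B2 -> L2 miss  d=D]
3: W B7 -> L3 hit  d=D]
4: W B7 -> L3 hit  d=D]
5: W B7 -> L3 hit  d=D]
6: W B6 -> L2 miss wb->B2  d=D]
7: W B1 -> L1 hit  d=D]
8: W B6 -> L2 hit  d=D]
9: W B4 -> L0 miss  d=D]
10: W B1 -> L1 hit  d=D]
11: R B6 -> L2 hit  d=D]
12: R B2 -> L2 miss wb->B6  d=-]
13: W B6 -> L2 miss  d=D]
14: R B6 -> L2 hit  d=D]
15: W B6 -> L2 hit  d=D]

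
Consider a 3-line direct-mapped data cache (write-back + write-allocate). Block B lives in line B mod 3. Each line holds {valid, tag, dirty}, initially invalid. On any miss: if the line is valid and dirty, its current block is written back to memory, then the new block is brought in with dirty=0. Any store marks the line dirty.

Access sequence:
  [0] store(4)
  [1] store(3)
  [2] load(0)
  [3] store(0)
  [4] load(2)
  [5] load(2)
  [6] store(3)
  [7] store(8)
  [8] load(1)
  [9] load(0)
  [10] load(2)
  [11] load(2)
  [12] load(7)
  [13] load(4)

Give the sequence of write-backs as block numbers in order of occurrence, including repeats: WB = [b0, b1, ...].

WB = [3, 0, 4, 3, 8]

  0 | W B4 → L1 miss [D]
  1 | W B3 → L0 miss [D]
  2 | R B0 → L0 miss wb→B3 [-]
  3 | W B0 → L0 hit [D]
  4 | R B2 → L2 miss [-]
  5 | R B2 → L2 hit [-]
  6 | W B3 → L0 miss wb→B0 [D]
  7 | W B8 → L2 miss [D]
  8 | R B1 → L1 miss wb→B4 [-]
  9 | R B0 → L0 miss wb→B3 [-]
  10 | R B2 → L2 miss wb→B8 [-]
  11 | R B2 → L2 hit [-]
  12 | R B7 → L1 miss [-]
  13 | R B4 → L1 miss [-]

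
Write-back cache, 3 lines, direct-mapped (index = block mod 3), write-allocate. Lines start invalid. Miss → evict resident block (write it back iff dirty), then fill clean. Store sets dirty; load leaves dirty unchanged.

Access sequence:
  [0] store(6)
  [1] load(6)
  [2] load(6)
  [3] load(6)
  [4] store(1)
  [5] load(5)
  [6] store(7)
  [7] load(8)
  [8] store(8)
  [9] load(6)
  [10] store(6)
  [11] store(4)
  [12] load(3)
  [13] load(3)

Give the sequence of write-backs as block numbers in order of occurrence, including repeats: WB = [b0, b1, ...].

WB = [1, 7, 6]

  0 | W B6 → L0 miss [D]
  1 | R B6 → L0 hit [D]
  2 | R B6 → L0 hit [D]
  3 | R B6 → L0 hit [D]
  4 | W B1 → L1 miss [D]
  5 | R B5 → L2 miss [-]
  6 | W B7 → L1 miss wb→B1 [D]
  7 | R B8 → L2 miss [-]
  8 | W B8 → L2 hit [D]
  9 | R B6 → L0 hit [D]
  10 | W B6 → L0 hit [D]
  11 | W B4 → L1 miss wb→B7 [D]
  12 | R B3 → L0 miss wb→B6 [-]
  13 | R B3 → L0 hit [-]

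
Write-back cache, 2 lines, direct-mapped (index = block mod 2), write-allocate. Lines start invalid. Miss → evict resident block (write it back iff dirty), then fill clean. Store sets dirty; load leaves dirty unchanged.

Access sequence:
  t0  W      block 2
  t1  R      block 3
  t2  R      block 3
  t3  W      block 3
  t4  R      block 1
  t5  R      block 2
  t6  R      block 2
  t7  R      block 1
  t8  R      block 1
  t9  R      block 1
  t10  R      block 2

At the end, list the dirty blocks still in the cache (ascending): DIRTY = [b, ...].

0: W B2 → L0 miss [D]
1: R B3 → L1 miss [-]
2: R B3 → L1 hit [-]
3: W B3 → L1 hit [D]
4: R B1 → L1 miss wb→B3 [-]
5: R B2 → L0 hit [D]
6: R B2 → L0 hit [D]
7: R B1 → L1 hit [-]
8: R B1 → L1 hit [-]
9: R B1 → L1 hit [-]
10: R B2 → L0 hit [D]

DIRTY = [2]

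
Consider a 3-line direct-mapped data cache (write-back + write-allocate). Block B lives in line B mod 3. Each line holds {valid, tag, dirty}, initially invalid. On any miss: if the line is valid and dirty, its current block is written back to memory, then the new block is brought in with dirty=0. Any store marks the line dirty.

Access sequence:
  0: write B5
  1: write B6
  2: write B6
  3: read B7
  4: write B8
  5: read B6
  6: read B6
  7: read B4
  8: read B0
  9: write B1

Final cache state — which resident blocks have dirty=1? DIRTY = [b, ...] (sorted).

DIRTY = [1, 8]

  0 | W B5 → L2 miss [D]
  1 | W B6 → L0 miss [D]
  2 | W B6 → L0 hit [D]
  3 | R B7 → L1 miss [-]
  4 | W B8 → L2 miss wb→B5 [D]
  5 | R B6 → L0 hit [D]
  6 | R B6 → L0 hit [D]
  7 | R B4 → L1 miss [-]
  8 | R B0 → L0 miss wb→B6 [-]
  9 | W B1 → L1 miss [D]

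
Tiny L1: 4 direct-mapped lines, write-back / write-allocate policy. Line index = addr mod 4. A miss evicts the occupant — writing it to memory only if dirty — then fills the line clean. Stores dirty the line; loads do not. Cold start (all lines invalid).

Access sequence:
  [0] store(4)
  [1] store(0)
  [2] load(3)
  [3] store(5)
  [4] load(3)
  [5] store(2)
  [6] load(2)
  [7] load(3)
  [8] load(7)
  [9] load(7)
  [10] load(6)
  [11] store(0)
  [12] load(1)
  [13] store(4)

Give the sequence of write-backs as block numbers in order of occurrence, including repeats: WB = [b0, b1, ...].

0: W B4 → L0 miss [D]
1: W B0 → L0 miss wb→B4 [D]
2: R B3 → L3 miss [-]
3: W B5 → L1 miss [D]
4: R B3 → L3 hit [-]
5: W B2 → L2 miss [D]
6: R B2 → L2 hit [D]
7: R B3 → L3 hit [-]
8: R B7 → L3 miss [-]
9: R B7 → L3 hit [-]
10: R B6 → L2 miss wb→B2 [-]
11: W B0 → L0 hit [D]
12: R B1 → L1 miss wb→B5 [-]
13: W B4 → L0 miss wb→B0 [D]

WB = [4, 2, 5, 0]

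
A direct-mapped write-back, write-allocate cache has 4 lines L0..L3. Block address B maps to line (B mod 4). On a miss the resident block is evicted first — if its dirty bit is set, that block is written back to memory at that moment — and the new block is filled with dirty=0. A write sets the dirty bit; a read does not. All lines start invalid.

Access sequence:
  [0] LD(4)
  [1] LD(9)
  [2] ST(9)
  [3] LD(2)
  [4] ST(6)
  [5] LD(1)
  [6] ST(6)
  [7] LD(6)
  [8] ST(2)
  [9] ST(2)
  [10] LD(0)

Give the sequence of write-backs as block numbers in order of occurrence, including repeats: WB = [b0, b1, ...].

WB = [9, 6]

0: R B4 → L0 miss [-]
1: R B9 → L1 miss [-]
2: W B9 → L1 hit [D]
3: R B2 → L2 miss [-]
4: W B6 → L2 miss [D]
5: R B1 → L1 miss wb→B9 [-]
6: W B6 → L2 hit [D]
7: R B6 → L2 hit [D]
8: W B2 → L2 miss wb→B6 [D]
9: W B2 → L2 hit [D]
10: R B0 → L0 miss [-]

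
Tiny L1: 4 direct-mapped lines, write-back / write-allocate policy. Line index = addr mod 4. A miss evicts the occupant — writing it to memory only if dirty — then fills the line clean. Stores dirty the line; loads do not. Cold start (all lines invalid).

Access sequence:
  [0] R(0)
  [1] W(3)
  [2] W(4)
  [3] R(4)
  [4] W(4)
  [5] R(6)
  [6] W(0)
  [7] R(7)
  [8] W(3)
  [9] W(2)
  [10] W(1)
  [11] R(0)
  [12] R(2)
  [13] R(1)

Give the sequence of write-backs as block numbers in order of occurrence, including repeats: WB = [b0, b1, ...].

0: R B0 -> L0 miss  d=-]
1: W B3 -> L3 miss  d=D]
2: W B4 -> L0 miss  d=D]
3: R B4 -> L0 hit  d=D]
4: W B4 -> L0 hit  d=D]
5: R B6 -> L2 miss  d=-]
6: W B0 -> L0 miss wb->B4  d=D]
7: R B7 -> L3 miss wb->B3  d=-]
8: W B3 -> L3 miss  d=D]
9: W B2 -> L2 miss  d=D]
10: W B1 -> L1 miss  d=D]
11: R B0 -> L0 hit  d=D]
12: R B2 -> L2 hit  d=D]
13: R B1 -> L1 hit  d=D]

WB = [4, 3]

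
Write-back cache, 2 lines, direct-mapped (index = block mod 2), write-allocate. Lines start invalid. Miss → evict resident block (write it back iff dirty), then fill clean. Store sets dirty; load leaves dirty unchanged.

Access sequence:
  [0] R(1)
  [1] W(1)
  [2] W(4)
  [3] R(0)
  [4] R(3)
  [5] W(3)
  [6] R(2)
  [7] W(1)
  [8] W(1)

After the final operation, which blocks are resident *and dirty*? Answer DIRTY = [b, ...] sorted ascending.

DIRTY = [1]

0: R B1 -> L1 miss  d=-]
1: W B1 -> L1 hit  d=D]
2: W B4 -> L0 miss  d=D]
3: R B0 -> L0 miss wb->B4  d=-]
4: R B3 -> L1 miss wb->B1  d=-]
5: W B3 -> L1 hit  d=D]
6: R B2 -> L0 miss  d=-]
7: W B1 -> L1 miss wb->B3  d=D]
8: W B1 -> L1 hit  d=D]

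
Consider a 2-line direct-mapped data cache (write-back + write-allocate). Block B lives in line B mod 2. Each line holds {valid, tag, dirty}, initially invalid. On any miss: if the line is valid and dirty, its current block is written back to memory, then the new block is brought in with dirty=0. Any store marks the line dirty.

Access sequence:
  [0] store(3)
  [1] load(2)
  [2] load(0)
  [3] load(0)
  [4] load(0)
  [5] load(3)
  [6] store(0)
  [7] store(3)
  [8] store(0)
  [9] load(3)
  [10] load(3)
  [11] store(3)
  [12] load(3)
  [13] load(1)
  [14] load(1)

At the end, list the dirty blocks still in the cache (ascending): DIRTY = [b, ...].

DIRTY = [0]

0: W B3 -> L1 miss  d=D]
1: R B2 -> L0 miss  d=-]
2: R B0 -> L0 miss  d=-]
3: R B0 -> L0 hit  d=-]
4: R B0 -> L0 hit  d=-]
5: R B3 -> L1 hit  d=D]
6: W B0 -> L0 hit  d=D]
7: W B3 -> L1 hit  d=D]
8: W B0 -> L0 hit  d=D]
9: R B3 -> L1 hit  d=D]
10: R B3 -> L1 hit  d=D]
11: W B3 -> L1 hit  d=D]
12: R B3 -> L1 hit  d=D]
13: R B1 -> L1 miss wb->B3  d=-]
14: R B1 -> L1 hit  d=-]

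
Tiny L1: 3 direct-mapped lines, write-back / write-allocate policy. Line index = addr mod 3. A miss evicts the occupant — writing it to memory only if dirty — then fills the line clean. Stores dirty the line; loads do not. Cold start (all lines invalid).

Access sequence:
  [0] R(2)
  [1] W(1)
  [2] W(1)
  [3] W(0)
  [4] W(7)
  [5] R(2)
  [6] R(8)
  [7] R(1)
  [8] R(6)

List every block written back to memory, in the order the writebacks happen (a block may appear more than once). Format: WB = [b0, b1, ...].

0: R B2 -> L2 miss  d=-]
1: W B1 -> L1 miss  d=D]
2: W B1 -> L1 hit  d=D]
3: W B0 -> L0 miss  d=D]
4: W B7 -> L1 miss wb->B1  d=D]
5: R B2 -> L2 hit  d=-]
6: R B8 -> L2 miss  d=-]
7: R B1 -> L1 miss wb->B7  d=-]
8: R B6 -> L0 miss wb->B0  d=-]

WB = [1, 7, 0]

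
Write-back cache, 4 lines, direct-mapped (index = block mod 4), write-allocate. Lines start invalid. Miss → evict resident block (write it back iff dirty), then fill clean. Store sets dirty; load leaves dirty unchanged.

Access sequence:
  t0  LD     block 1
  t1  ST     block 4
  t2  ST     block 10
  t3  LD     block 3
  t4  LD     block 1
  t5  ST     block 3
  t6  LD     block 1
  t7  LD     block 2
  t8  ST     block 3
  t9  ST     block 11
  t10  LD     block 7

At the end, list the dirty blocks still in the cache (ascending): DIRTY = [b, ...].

0: R B1 -> L1 miss  d=-]
1: W B4 -> L0 miss  d=D]
2: W B10 -> L2 miss  d=D]
3: R B3 -> L3 miss  d=-]
4: R B1 -> L1 hit  d=-]
5: W B3 -> L3 hit  d=D]
6: R B1 -> L1 hit  d=-]
7: R B2 -> L2 miss wb->B10  d=-]
8: W B3 -> L3 hit  d=D]
9: W B11 -> L3 miss wb->B3  d=D]
10: R B7 -> L3 miss wb->B11  d=-]

DIRTY = [4]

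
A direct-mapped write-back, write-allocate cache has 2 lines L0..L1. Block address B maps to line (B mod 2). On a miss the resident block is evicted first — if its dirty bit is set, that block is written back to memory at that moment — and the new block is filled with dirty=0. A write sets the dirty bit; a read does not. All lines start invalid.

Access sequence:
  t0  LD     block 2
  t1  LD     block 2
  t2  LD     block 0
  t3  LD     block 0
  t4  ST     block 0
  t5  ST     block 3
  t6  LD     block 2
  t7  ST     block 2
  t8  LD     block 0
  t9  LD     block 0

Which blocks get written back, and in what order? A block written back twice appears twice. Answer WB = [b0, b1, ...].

WB = [0, 2]

  0 | R B2 → L0 miss [-]
  1 | R B2 → L0 hit [-]
  2 | R B0 → L0 miss [-]
  3 | R B0 → L0 hit [-]
  4 | W B0 → L0 hit [D]
  5 | W B3 → L1 miss [D]
  6 | R B2 → L0 miss wb→B0 [-]
  7 | W B2 → L0 hit [D]
  8 | R B0 → L0 miss wb→B2 [-]
  9 | R B0 → L0 hit [-]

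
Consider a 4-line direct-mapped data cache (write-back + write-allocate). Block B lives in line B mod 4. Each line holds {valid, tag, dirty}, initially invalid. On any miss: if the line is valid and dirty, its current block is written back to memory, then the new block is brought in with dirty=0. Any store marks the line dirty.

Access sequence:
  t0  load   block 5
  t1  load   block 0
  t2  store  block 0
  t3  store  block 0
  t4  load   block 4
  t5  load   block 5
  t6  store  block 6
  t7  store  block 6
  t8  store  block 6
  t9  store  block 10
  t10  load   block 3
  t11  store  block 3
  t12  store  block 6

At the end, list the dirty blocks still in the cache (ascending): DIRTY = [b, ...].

  0 | R B5 → L1 miss [-]
  1 | R B0 → L0 miss [-]
  2 | W B0 → L0 hit [D]
  3 | W B0 → L0 hit [D]
  4 | R B4 → L0 miss wb→B0 [-]
  5 | R B5 → L1 hit [-]
  6 | W B6 → L2 miss [D]
  7 | W B6 → L2 hit [D]
  8 | W B6 → L2 hit [D]
  9 | W B10 → L2 miss wb→B6 [D]
  10 | R B3 → L3 miss [-]
  11 | W B3 → L3 hit [D]
  12 | W B6 → L2 miss wb→B10 [D]

DIRTY = [3, 6]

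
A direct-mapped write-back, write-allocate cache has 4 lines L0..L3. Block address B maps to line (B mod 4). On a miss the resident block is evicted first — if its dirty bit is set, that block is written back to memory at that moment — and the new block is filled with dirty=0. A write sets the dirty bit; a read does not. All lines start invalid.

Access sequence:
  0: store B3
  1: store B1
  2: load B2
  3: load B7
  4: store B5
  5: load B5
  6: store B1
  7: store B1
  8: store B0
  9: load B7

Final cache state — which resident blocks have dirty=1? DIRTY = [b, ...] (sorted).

0: W B3 -> L3 miss  d=D]
1: W B1 -> L1 miss  d=D]
2: R B2 -> L2 miss  d=-]
3: R B7 -> L3 miss wb->B3  d=-]
4: W B5 -> L1 miss wb->B1  d=D]
5: R B5 -> L1 hit  d=D]
6: W B1 -> L1 miss wb->B5  d=D]
7: W B1 -> L1 hit  d=D]
8: W B0 -> L0 miss  d=D]
9: R B7 -> L3 hit  d=-]

DIRTY = [0, 1]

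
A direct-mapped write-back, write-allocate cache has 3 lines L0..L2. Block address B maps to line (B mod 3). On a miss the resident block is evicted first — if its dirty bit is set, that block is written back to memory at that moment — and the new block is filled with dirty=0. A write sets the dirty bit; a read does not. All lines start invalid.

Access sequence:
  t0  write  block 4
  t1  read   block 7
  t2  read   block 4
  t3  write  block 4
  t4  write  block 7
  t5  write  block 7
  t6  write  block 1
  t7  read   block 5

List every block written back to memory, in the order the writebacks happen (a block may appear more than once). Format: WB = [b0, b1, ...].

  0 | W B4 → L1 miss [D]
  1 | R B7 → L1 miss wb→B4 [-]
  2 | R B4 → L1 miss [-]
  3 | W B4 → L1 hit [D]
  4 | W B7 → L1 miss wb→B4 [D]
  5 | W B7 → L1 hit [D]
  6 | W B1 → L1 miss wb→B7 [D]
  7 | R B5 → L2 miss [-]

WB = [4, 4, 7]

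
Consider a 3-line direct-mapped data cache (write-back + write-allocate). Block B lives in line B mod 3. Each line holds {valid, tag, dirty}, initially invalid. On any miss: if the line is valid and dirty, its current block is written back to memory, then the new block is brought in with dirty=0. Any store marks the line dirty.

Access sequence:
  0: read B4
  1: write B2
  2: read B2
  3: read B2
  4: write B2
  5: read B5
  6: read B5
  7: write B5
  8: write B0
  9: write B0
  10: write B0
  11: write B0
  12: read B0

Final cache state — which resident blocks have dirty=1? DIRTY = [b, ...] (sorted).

0: R B4 → L1 miss [-]
1: W B2 → L2 miss [D]
2: R B2 → L2 hit [D]
3: R B2 → L2 hit [D]
4: W B2 → L2 hit [D]
5: R B5 → L2 miss wb→B2 [-]
6: R B5 → L2 hit [-]
7: W B5 → L2 hit [D]
8: W B0 → L0 miss [D]
9: W B0 → L0 hit [D]
10: W B0 → L0 hit [D]
11: W B0 → L0 hit [D]
12: R B0 → L0 hit [D]

DIRTY = [0, 5]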